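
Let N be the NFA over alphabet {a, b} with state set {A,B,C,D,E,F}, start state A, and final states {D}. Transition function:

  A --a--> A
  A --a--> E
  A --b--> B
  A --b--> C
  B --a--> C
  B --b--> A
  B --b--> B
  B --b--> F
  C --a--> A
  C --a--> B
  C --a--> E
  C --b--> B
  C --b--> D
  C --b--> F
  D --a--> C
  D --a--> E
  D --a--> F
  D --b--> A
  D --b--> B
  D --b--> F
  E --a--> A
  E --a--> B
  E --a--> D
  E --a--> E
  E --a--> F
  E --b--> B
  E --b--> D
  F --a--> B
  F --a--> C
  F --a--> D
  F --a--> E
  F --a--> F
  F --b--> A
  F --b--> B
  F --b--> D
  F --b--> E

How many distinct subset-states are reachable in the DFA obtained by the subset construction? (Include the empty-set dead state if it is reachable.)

10

Start state of the DFA: {A}.
{A} --a--> {A,E}  [new]
{A} --b--> {B,C}  [new]
{A,E} --a--> {A,B,D,E,F}  [new]
{A,E} --b--> {B,C,D}  [new]
{B,C} --a--> {A,B,C,E}  [new]
{B,C} --b--> {A,B,D,F}  [new]
{A,B,D,E,F} --a--> {A,B,C,D,E,F}  [new]
{A,B,D,E,F} --b--> {A,B,C,D,E,F}  [seen]
{B,C,D} --a--> {A,B,C,E,F}  [new]
{B,C,D} --b--> {A,B,D,F}  [seen]
{A,B,C,E} --a--> {A,B,C,D,E,F}  [seen]
{A,B,C,E} --b--> {A,B,C,D,F}  [new]
{A,B,D,F} --a--> {A,B,C,D,E,F}  [seen]
{A,B,D,F} --b--> {A,B,C,D,E,F}  [seen]
{A,B,C,D,E,F} --a--> {A,B,C,D,E,F}  [seen]
{A,B,C,D,E,F} --b--> {A,B,C,D,E,F}  [seen]
{A,B,C,E,F} --a--> {A,B,C,D,E,F}  [seen]
{A,B,C,E,F} --b--> {A,B,C,D,E,F}  [seen]
{A,B,C,D,F} --a--> {A,B,C,D,E,F}  [seen]
{A,B,C,D,F} --b--> {A,B,C,D,E,F}  [seen]
Reachable DFA states: {A}, {A,E}, {B,C}, {A,B,D,E,F}, {B,C,D}, {A,B,C,E}, {A,B,D,F}, {A,B,C,D,E,F}, {A,B,C,E,F}, {A,B,C,D,F}.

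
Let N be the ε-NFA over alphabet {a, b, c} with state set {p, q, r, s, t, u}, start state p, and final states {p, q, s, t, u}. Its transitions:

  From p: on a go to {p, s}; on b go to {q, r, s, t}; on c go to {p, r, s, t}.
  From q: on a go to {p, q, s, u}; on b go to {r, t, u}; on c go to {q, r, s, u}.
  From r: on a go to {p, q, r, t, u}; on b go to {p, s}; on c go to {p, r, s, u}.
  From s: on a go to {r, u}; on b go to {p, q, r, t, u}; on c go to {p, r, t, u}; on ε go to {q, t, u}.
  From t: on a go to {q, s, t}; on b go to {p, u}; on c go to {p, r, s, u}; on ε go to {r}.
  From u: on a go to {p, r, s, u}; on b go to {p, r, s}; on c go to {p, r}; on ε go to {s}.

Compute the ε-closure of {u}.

Begin with {u}.
u →ε {s}; add s.
s →ε {q, t, u}; add q, t.
t →ε {r}; add r.
ε-closure = {q, r, s, t, u}.

{q, r, s, t, u}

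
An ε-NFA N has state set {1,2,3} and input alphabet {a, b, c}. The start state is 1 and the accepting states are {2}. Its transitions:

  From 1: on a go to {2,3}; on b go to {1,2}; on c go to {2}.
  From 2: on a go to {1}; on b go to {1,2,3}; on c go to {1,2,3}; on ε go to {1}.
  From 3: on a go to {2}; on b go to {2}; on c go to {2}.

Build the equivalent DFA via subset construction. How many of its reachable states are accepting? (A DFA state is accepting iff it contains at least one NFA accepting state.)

2

Start state of the DFA: {1} (ε-closure of the NFA start).
{1} --a--> {1,2,3}  [new]
{1} --b--> {1,2}  [new]
{1} --c--> {1,2}  [seen]
{1,2,3} --a--> {1,2,3}  [seen]
{1,2,3} --b--> {1,2,3}  [seen]
{1,2,3} --c--> {1,2,3}  [seen]
{1,2} --a--> {1,2,3}  [seen]
{1,2} --b--> {1,2,3}  [seen]
{1,2} --c--> {1,2,3}  [seen]
Reachable DFA states: {1}, {1,2,3}, {1,2}.
Accepting DFA states (contain an NFA accepting state): {1,2,3}, {1,2}.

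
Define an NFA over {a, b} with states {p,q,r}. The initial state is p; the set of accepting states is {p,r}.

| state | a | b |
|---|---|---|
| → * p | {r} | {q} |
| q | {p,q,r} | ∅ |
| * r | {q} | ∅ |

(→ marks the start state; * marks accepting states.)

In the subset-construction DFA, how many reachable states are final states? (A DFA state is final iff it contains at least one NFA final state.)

3

Start state of the DFA: {p}.
{p} --a--> {r}  [new]
{p} --b--> {q}  [new]
{r} --a--> {q}  [seen]
{r} --b--> ∅  [new]
{q} --a--> {p,q,r}  [new]
{q} --b--> ∅  [seen]
∅ --a--> ∅  [seen]
∅ --b--> ∅  [seen]
{p,q,r} --a--> {p,q,r}  [seen]
{p,q,r} --b--> {q}  [seen]
Reachable DFA states: {p}, {r}, {q}, ∅, {p,q,r}.
Accepting DFA states (contain an NFA accepting state): {p}, {r}, {p,q,r}.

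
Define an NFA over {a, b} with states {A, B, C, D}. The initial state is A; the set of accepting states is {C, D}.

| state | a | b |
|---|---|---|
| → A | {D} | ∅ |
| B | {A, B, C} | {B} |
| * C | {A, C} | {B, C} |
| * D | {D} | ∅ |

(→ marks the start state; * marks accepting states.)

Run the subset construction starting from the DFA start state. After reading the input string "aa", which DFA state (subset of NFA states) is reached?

{D}

Start: {A}.
δ(A,a) = {D}.
Union: {D}.
After a: {D}.
δ(D,a) = {D}.
Union: {D}.
After a: {D}.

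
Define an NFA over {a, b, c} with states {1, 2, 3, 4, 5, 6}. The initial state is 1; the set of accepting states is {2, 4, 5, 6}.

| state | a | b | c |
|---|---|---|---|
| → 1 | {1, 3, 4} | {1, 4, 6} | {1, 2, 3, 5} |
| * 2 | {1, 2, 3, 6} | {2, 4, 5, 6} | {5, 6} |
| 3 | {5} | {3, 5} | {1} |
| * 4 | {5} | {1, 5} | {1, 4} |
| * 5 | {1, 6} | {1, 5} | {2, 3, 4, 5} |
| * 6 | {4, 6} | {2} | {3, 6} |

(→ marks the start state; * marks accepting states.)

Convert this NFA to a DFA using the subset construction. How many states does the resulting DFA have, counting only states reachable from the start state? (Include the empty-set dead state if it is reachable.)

9

Start state of the DFA: {1}.
{1} --a--> {1, 3, 4}  [new]
{1} --b--> {1, 4, 6}  [new]
{1} --c--> {1, 2, 3, 5}  [new]
{1, 3, 4} --a--> {1, 3, 4, 5}  [new]
{1, 3, 4} --b--> {1, 3, 4, 5, 6}  [new]
{1, 3, 4} --c--> {1, 2, 3, 4, 5}  [new]
{1, 4, 6} --a--> {1, 3, 4, 5, 6}  [seen]
{1, 4, 6} --b--> {1, 2, 4, 5, 6}  [new]
{1, 4, 6} --c--> {1, 2, 3, 4, 5, 6}  [new]
{1, 2, 3, 5} --a--> {1, 2, 3, 4, 5, 6}  [seen]
{1, 2, 3, 5} --b--> {1, 2, 3, 4, 5, 6}  [seen]
{1, 2, 3, 5} --c--> {1, 2, 3, 4, 5, 6}  [seen]
{1, 3, 4, 5} --a--> {1, 3, 4, 5, 6}  [seen]
{1, 3, 4, 5} --b--> {1, 3, 4, 5, 6}  [seen]
{1, 3, 4, 5} --c--> {1, 2, 3, 4, 5}  [seen]
{1, 3, 4, 5, 6} --a--> {1, 3, 4, 5, 6}  [seen]
{1, 3, 4, 5, 6} --b--> {1, 2, 3, 4, 5, 6}  [seen]
{1, 3, 4, 5, 6} --c--> {1, 2, 3, 4, 5, 6}  [seen]
{1, 2, 3, 4, 5} --a--> {1, 2, 3, 4, 5, 6}  [seen]
{1, 2, 3, 4, 5} --b--> {1, 2, 3, 4, 5, 6}  [seen]
{1, 2, 3, 4, 5} --c--> {1, 2, 3, 4, 5, 6}  [seen]
{1, 2, 4, 5, 6} --a--> {1, 2, 3, 4, 5, 6}  [seen]
{1, 2, 4, 5, 6} --b--> {1, 2, 4, 5, 6}  [seen]
{1, 2, 4, 5, 6} --c--> {1, 2, 3, 4, 5, 6}  [seen]
{1, 2, 3, 4, 5, 6} --a--> {1, 2, 3, 4, 5, 6}  [seen]
{1, 2, 3, 4, 5, 6} --b--> {1, 2, 3, 4, 5, 6}  [seen]
{1, 2, 3, 4, 5, 6} --c--> {1, 2, 3, 4, 5, 6}  [seen]
Reachable DFA states: {1}, {1, 3, 4}, {1, 4, 6}, {1, 2, 3, 5}, {1, 3, 4, 5}, {1, 3, 4, 5, 6}, {1, 2, 3, 4, 5}, {1, 2, 4, 5, 6}, {1, 2, 3, 4, 5, 6}.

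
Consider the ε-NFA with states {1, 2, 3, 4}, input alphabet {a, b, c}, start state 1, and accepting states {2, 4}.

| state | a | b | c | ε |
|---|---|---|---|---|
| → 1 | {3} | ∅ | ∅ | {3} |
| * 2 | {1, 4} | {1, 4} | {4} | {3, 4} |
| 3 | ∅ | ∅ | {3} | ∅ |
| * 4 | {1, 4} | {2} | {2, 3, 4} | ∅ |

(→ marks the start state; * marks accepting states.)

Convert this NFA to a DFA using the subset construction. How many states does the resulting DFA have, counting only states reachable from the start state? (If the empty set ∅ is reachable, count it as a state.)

3

Start state of the DFA: {1, 3} (ε-closure of the NFA start).
{1, 3} --a--> {3}  [new]
{1, 3} --b--> ∅  [new]
{1, 3} --c--> {3}  [seen]
{3} --a--> ∅  [seen]
{3} --b--> ∅  [seen]
{3} --c--> {3}  [seen]
∅ --a--> ∅  [seen]
∅ --b--> ∅  [seen]
∅ --c--> ∅  [seen]
Reachable DFA states: {1, 3}, {3}, ∅.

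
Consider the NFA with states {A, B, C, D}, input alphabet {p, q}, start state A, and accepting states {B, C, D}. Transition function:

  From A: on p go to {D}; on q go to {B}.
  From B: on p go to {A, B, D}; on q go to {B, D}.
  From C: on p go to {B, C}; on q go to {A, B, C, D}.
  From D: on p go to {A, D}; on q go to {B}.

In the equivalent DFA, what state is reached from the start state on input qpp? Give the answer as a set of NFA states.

{A, B, D}

Start: {A}.
δ(A,q) = {B}.
Union: {B}.
After q: {B}.
δ(B,p) = {A, B, D}.
Union: {A, B, D}.
After p: {A, B, D}.
δ(A,p) = {D}; δ(B,p) = {A, B, D}; δ(D,p) = {A, D}.
Union: {A, B, D}.
After p: {A, B, D}.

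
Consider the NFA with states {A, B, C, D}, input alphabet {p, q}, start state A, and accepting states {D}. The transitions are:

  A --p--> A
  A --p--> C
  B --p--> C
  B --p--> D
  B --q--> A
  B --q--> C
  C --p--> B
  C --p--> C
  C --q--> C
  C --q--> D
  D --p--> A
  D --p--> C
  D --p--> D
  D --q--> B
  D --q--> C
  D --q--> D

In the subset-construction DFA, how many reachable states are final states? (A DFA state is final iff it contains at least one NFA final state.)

Start state of the DFA: {A}.
{A} --p--> {A, C}  [new]
{A} --q--> ∅  [new]
{A, C} --p--> {A, B, C}  [new]
{A, C} --q--> {C, D}  [new]
∅ --p--> ∅  [seen]
∅ --q--> ∅  [seen]
{A, B, C} --p--> {A, B, C, D}  [new]
{A, B, C} --q--> {A, C, D}  [new]
{C, D} --p--> {A, B, C, D}  [seen]
{C, D} --q--> {B, C, D}  [new]
{A, B, C, D} --p--> {A, B, C, D}  [seen]
{A, B, C, D} --q--> {A, B, C, D}  [seen]
{A, C, D} --p--> {A, B, C, D}  [seen]
{A, C, D} --q--> {B, C, D}  [seen]
{B, C, D} --p--> {A, B, C, D}  [seen]
{B, C, D} --q--> {A, B, C, D}  [seen]
Reachable DFA states: {A}, {A, C}, ∅, {A, B, C}, {C, D}, {A, B, C, D}, {A, C, D}, {B, C, D}.
Accepting DFA states (contain an NFA accepting state): {C, D}, {A, B, C, D}, {A, C, D}, {B, C, D}.

4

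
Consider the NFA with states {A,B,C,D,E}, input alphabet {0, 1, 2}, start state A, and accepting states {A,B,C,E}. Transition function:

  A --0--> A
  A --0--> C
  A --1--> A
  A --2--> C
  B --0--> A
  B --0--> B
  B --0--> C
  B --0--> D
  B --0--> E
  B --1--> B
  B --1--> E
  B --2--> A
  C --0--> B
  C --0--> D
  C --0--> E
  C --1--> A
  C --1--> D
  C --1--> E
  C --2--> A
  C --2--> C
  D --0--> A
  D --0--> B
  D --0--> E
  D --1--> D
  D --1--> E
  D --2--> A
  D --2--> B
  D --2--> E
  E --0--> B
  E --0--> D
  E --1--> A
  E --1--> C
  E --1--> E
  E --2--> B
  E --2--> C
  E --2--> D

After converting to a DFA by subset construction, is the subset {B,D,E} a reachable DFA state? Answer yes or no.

Start state of the DFA: {A}.
{A} --0--> {A,C}  [new]
{A} --1--> {A}  [seen]
{A} --2--> {C}  [new]
{A,C} --0--> {A,B,C,D,E}  [new]
{A,C} --1--> {A,D,E}  [new]
{A,C} --2--> {A,C}  [seen]
{C} --0--> {B,D,E}  [new]
{C} --1--> {A,D,E}  [seen]
{C} --2--> {A,C}  [seen]
{A,B,C,D,E} --0--> {A,B,C,D,E}  [seen]
{A,B,C,D,E} --1--> {A,B,C,D,E}  [seen]
{A,B,C,D,E} --2--> {A,B,C,D,E}  [seen]
{A,D,E} --0--> {A,B,C,D,E}  [seen]
{A,D,E} --1--> {A,C,D,E}  [new]
{A,D,E} --2--> {A,B,C,D,E}  [seen]
{B,D,E} --0--> {A,B,C,D,E}  [seen]
{B,D,E} --1--> {A,B,C,D,E}  [seen]
{B,D,E} --2--> {A,B,C,D,E}  [seen]
{A,C,D,E} --0--> {A,B,C,D,E}  [seen]
{A,C,D,E} --1--> {A,C,D,E}  [seen]
{A,C,D,E} --2--> {A,B,C,D,E}  [seen]
Reachable DFA states: {A}, {A,C}, {C}, {A,B,C,D,E}, {A,D,E}, {B,D,E}, {A,C,D,E}.
{B,D,E} is among them.

yes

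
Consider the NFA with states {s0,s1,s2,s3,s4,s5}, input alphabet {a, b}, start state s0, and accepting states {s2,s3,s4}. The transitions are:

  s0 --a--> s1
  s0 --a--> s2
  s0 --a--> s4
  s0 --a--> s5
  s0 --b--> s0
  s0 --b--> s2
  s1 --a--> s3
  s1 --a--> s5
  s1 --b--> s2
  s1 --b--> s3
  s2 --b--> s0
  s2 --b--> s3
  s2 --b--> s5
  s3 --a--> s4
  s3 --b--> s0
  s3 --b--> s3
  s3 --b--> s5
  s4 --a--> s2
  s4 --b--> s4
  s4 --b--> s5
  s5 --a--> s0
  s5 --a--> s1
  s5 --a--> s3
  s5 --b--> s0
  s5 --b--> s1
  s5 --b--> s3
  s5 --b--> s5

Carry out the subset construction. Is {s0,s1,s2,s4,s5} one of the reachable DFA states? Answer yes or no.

Start state of the DFA: {s0}.
{s0} --a--> {s1,s2,s4,s5}  [new]
{s0} --b--> {s0,s2}  [new]
{s1,s2,s4,s5} --a--> {s0,s1,s2,s3,s5}  [new]
{s1,s2,s4,s5} --b--> {s0,s1,s2,s3,s4,s5}  [new]
{s0,s2} --a--> {s1,s2,s4,s5}  [seen]
{s0,s2} --b--> {s0,s2,s3,s5}  [new]
{s0,s1,s2,s3,s5} --a--> {s0,s1,s2,s3,s4,s5}  [seen]
{s0,s1,s2,s3,s5} --b--> {s0,s1,s2,s3,s5}  [seen]
{s0,s1,s2,s3,s4,s5} --a--> {s0,s1,s2,s3,s4,s5}  [seen]
{s0,s1,s2,s3,s4,s5} --b--> {s0,s1,s2,s3,s4,s5}  [seen]
{s0,s2,s3,s5} --a--> {s0,s1,s2,s3,s4,s5}  [seen]
{s0,s2,s3,s5} --b--> {s0,s1,s2,s3,s5}  [seen]
Reachable DFA states: {s0}, {s1,s2,s4,s5}, {s0,s2}, {s0,s1,s2,s3,s5}, {s0,s1,s2,s3,s4,s5}, {s0,s2,s3,s5}.
{s0,s1,s2,s4,s5} is not among them.

no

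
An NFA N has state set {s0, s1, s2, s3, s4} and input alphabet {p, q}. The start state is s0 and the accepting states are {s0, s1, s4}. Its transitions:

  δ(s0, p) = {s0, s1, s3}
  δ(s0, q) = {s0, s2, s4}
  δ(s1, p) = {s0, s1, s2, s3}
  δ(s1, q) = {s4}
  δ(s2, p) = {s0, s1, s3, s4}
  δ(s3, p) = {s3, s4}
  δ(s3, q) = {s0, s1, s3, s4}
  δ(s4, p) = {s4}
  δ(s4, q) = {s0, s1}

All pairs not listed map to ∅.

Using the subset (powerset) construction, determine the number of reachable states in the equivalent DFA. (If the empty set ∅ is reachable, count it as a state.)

Start state of the DFA: {s0}.
{s0} --p--> {s0, s1, s3}  [new]
{s0} --q--> {s0, s2, s4}  [new]
{s0, s1, s3} --p--> {s0, s1, s2, s3, s4}  [new]
{s0, s1, s3} --q--> {s0, s1, s2, s3, s4}  [seen]
{s0, s2, s4} --p--> {s0, s1, s3, s4}  [new]
{s0, s2, s4} --q--> {s0, s1, s2, s4}  [new]
{s0, s1, s2, s3, s4} --p--> {s0, s1, s2, s3, s4}  [seen]
{s0, s1, s2, s3, s4} --q--> {s0, s1, s2, s3, s4}  [seen]
{s0, s1, s3, s4} --p--> {s0, s1, s2, s3, s4}  [seen]
{s0, s1, s3, s4} --q--> {s0, s1, s2, s3, s4}  [seen]
{s0, s1, s2, s4} --p--> {s0, s1, s2, s3, s4}  [seen]
{s0, s1, s2, s4} --q--> {s0, s1, s2, s4}  [seen]
Reachable DFA states: {s0}, {s0, s1, s3}, {s0, s2, s4}, {s0, s1, s2, s3, s4}, {s0, s1, s3, s4}, {s0, s1, s2, s4}.

6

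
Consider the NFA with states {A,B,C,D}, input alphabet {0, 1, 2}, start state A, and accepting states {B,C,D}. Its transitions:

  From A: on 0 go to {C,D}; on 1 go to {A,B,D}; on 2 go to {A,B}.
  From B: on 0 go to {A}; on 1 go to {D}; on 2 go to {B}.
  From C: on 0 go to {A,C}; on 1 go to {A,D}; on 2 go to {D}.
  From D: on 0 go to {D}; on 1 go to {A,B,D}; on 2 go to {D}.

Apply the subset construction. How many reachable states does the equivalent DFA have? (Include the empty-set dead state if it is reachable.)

Start state of the DFA: {A}.
{A} --0--> {C,D}  [new]
{A} --1--> {A,B,D}  [new]
{A} --2--> {A,B}  [new]
{C,D} --0--> {A,C,D}  [new]
{C,D} --1--> {A,B,D}  [seen]
{C,D} --2--> {D}  [new]
{A,B,D} --0--> {A,C,D}  [seen]
{A,B,D} --1--> {A,B,D}  [seen]
{A,B,D} --2--> {A,B,D}  [seen]
{A,B} --0--> {A,C,D}  [seen]
{A,B} --1--> {A,B,D}  [seen]
{A,B} --2--> {A,B}  [seen]
{A,C,D} --0--> {A,C,D}  [seen]
{A,C,D} --1--> {A,B,D}  [seen]
{A,C,D} --2--> {A,B,D}  [seen]
{D} --0--> {D}  [seen]
{D} --1--> {A,B,D}  [seen]
{D} --2--> {D}  [seen]
Reachable DFA states: {A}, {C,D}, {A,B,D}, {A,B}, {A,C,D}, {D}.

6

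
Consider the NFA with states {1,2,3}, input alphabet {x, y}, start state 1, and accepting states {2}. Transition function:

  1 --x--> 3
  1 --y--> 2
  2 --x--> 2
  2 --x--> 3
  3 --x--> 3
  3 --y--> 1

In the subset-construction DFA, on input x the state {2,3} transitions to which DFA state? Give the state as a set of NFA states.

δ(2,x) = {2,3}; δ(3,x) = {3}.
Union: {2,3}.

{2,3}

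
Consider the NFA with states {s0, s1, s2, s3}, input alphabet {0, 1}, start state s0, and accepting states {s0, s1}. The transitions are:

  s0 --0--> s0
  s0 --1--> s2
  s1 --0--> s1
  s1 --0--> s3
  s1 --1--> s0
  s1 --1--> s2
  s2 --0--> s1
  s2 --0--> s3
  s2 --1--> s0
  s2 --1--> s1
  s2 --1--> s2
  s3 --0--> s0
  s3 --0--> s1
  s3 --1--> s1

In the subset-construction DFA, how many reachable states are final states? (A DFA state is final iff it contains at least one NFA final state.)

Start state of the DFA: {s0}.
{s0} --0--> {s0}  [seen]
{s0} --1--> {s2}  [new]
{s2} --0--> {s1, s3}  [new]
{s2} --1--> {s0, s1, s2}  [new]
{s1, s3} --0--> {s0, s1, s3}  [new]
{s1, s3} --1--> {s0, s1, s2}  [seen]
{s0, s1, s2} --0--> {s0, s1, s3}  [seen]
{s0, s1, s2} --1--> {s0, s1, s2}  [seen]
{s0, s1, s3} --0--> {s0, s1, s3}  [seen]
{s0, s1, s3} --1--> {s0, s1, s2}  [seen]
Reachable DFA states: {s0}, {s2}, {s1, s3}, {s0, s1, s2}, {s0, s1, s3}.
Accepting DFA states (contain an NFA accepting state): {s0}, {s1, s3}, {s0, s1, s2}, {s0, s1, s3}.

4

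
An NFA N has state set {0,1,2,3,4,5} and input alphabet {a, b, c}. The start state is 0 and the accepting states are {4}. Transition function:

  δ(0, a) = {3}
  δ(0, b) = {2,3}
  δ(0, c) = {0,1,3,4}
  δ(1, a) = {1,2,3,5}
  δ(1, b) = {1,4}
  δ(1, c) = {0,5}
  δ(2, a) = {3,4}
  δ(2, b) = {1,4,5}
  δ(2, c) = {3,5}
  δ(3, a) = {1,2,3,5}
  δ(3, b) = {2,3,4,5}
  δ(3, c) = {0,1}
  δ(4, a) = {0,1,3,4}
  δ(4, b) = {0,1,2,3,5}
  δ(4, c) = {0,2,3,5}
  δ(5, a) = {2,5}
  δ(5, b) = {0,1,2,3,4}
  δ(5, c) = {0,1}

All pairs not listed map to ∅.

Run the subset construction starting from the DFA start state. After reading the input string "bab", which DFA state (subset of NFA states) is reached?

Start: {0}.
δ(0,b) = {2,3}.
Union: {2,3}.
After b: {2,3}.
δ(2,a) = {3,4}; δ(3,a) = {1,2,3,5}.
Union: {1,2,3,4,5}.
After a: {1,2,3,4,5}.
δ(1,b) = {1,4}; δ(2,b) = {1,4,5}; δ(3,b) = {2,3,4,5}; δ(4,b) = {0,1,2,3,5}; δ(5,b) = {0,1,2,3,4}.
Union: {0,1,2,3,4,5}.
After b: {0,1,2,3,4,5}.

{0,1,2,3,4,5}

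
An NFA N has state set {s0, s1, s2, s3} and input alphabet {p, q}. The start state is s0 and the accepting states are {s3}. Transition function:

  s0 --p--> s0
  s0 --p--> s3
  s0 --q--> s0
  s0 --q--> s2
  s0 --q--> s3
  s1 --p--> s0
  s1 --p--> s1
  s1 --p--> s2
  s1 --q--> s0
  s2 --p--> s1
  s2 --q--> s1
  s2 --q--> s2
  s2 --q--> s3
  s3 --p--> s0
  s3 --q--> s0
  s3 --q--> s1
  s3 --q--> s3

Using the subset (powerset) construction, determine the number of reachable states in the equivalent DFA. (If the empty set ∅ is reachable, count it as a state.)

Start state of the DFA: {s0}.
{s0} --p--> {s0, s3}  [new]
{s0} --q--> {s0, s2, s3}  [new]
{s0, s3} --p--> {s0, s3}  [seen]
{s0, s3} --q--> {s0, s1, s2, s3}  [new]
{s0, s2, s3} --p--> {s0, s1, s3}  [new]
{s0, s2, s3} --q--> {s0, s1, s2, s3}  [seen]
{s0, s1, s2, s3} --p--> {s0, s1, s2, s3}  [seen]
{s0, s1, s2, s3} --q--> {s0, s1, s2, s3}  [seen]
{s0, s1, s3} --p--> {s0, s1, s2, s3}  [seen]
{s0, s1, s3} --q--> {s0, s1, s2, s3}  [seen]
Reachable DFA states: {s0}, {s0, s3}, {s0, s2, s3}, {s0, s1, s2, s3}, {s0, s1, s3}.

5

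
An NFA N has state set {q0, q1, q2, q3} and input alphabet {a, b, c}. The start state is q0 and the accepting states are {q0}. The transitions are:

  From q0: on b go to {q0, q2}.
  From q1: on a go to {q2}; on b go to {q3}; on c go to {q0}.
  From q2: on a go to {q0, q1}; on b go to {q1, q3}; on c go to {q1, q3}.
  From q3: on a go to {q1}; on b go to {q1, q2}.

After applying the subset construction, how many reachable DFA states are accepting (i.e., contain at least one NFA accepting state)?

Start state of the DFA: {q0}.
{q0} --a--> ∅  [new]
{q0} --b--> {q0, q2}  [new]
{q0} --c--> ∅  [seen]
∅ --a--> ∅  [seen]
∅ --b--> ∅  [seen]
∅ --c--> ∅  [seen]
{q0, q2} --a--> {q0, q1}  [new]
{q0, q2} --b--> {q0, q1, q2, q3}  [new]
{q0, q2} --c--> {q1, q3}  [new]
{q0, q1} --a--> {q2}  [new]
{q0, q1} --b--> {q0, q2, q3}  [new]
{q0, q1} --c--> {q0}  [seen]
{q0, q1, q2, q3} --a--> {q0, q1, q2}  [new]
{q0, q1, q2, q3} --b--> {q0, q1, q2, q3}  [seen]
{q0, q1, q2, q3} --c--> {q0, q1, q3}  [new]
{q1, q3} --a--> {q1, q2}  [new]
{q1, q3} --b--> {q1, q2, q3}  [new]
{q1, q3} --c--> {q0}  [seen]
{q2} --a--> {q0, q1}  [seen]
{q2} --b--> {q1, q3}  [seen]
{q2} --c--> {q1, q3}  [seen]
{q0, q2, q3} --a--> {q0, q1}  [seen]
{q0, q2, q3} --b--> {q0, q1, q2, q3}  [seen]
{q0, q2, q3} --c--> {q1, q3}  [seen]
{q0, q1, q2} --a--> {q0, q1, q2}  [seen]
{q0, q1, q2} --b--> {q0, q1, q2, q3}  [seen]
{q0, q1, q2} --c--> {q0, q1, q3}  [seen]
{q0, q1, q3} --a--> {q1, q2}  [seen]
{q0, q1, q3} --b--> {q0, q1, q2, q3}  [seen]
{q0, q1, q3} --c--> {q0}  [seen]
{q1, q2} --a--> {q0, q1, q2}  [seen]
{q1, q2} --b--> {q1, q3}  [seen]
{q1, q2} --c--> {q0, q1, q3}  [seen]
{q1, q2, q3} --a--> {q0, q1, q2}  [seen]
{q1, q2, q3} --b--> {q1, q2, q3}  [seen]
{q1, q2, q3} --c--> {q0, q1, q3}  [seen]
Reachable DFA states: {q0}, ∅, {q0, q2}, {q0, q1}, {q0, q1, q2, q3}, {q1, q3}, {q2}, {q0, q2, q3}, {q0, q1, q2}, {q0, q1, q3}, {q1, q2}, {q1, q2, q3}.
Accepting DFA states (contain an NFA accepting state): {q0}, {q0, q2}, {q0, q1}, {q0, q1, q2, q3}, {q0, q2, q3}, {q0, q1, q2}, {q0, q1, q3}.

7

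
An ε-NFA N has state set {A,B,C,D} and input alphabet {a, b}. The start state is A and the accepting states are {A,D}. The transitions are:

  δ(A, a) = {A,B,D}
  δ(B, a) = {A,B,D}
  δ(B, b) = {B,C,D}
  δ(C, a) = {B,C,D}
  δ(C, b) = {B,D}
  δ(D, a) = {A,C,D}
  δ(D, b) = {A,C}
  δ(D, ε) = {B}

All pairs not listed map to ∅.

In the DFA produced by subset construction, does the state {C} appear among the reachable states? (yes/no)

no

Start state of the DFA: {A} (ε-closure of the NFA start).
{A} --a--> {A,B,D}  [new]
{A} --b--> ∅  [new]
{A,B,D} --a--> {A,B,C,D}  [new]
{A,B,D} --b--> {A,B,C,D}  [seen]
∅ --a--> ∅  [seen]
∅ --b--> ∅  [seen]
{A,B,C,D} --a--> {A,B,C,D}  [seen]
{A,B,C,D} --b--> {A,B,C,D}  [seen]
Reachable DFA states: {A}, {A,B,D}, ∅, {A,B,C,D}.
{C} is not among them.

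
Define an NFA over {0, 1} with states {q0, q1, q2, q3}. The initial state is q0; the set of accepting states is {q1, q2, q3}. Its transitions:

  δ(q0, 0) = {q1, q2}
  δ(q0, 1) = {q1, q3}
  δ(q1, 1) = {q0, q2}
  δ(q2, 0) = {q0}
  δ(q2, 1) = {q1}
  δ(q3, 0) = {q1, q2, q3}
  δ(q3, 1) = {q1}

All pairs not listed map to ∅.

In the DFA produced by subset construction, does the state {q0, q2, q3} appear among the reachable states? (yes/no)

no

Start state of the DFA: {q0}.
{q0} --0--> {q1, q2}  [new]
{q0} --1--> {q1, q3}  [new]
{q1, q2} --0--> {q0}  [seen]
{q1, q2} --1--> {q0, q1, q2}  [new]
{q1, q3} --0--> {q1, q2, q3}  [new]
{q1, q3} --1--> {q0, q1, q2}  [seen]
{q0, q1, q2} --0--> {q0, q1, q2}  [seen]
{q0, q1, q2} --1--> {q0, q1, q2, q3}  [new]
{q1, q2, q3} --0--> {q0, q1, q2, q3}  [seen]
{q1, q2, q3} --1--> {q0, q1, q2}  [seen]
{q0, q1, q2, q3} --0--> {q0, q1, q2, q3}  [seen]
{q0, q1, q2, q3} --1--> {q0, q1, q2, q3}  [seen]
Reachable DFA states: {q0}, {q1, q2}, {q1, q3}, {q0, q1, q2}, {q1, q2, q3}, {q0, q1, q2, q3}.
{q0, q2, q3} is not among them.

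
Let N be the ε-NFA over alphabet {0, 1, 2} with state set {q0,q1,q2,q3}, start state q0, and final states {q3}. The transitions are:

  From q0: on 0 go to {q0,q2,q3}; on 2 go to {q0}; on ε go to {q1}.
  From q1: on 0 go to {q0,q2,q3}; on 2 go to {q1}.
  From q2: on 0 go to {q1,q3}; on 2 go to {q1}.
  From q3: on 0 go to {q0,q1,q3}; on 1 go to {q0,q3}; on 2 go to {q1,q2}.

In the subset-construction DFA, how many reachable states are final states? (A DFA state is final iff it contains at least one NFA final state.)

Start state of the DFA: {q0,q1} (ε-closure of the NFA start).
{q0,q1} --0--> {q0,q1,q2,q3}  [new]
{q0,q1} --1--> ∅  [new]
{q0,q1} --2--> {q0,q1}  [seen]
{q0,q1,q2,q3} --0--> {q0,q1,q2,q3}  [seen]
{q0,q1,q2,q3} --1--> {q0,q1,q3}  [new]
{q0,q1,q2,q3} --2--> {q0,q1,q2}  [new]
∅ --0--> ∅  [seen]
∅ --1--> ∅  [seen]
∅ --2--> ∅  [seen]
{q0,q1,q3} --0--> {q0,q1,q2,q3}  [seen]
{q0,q1,q3} --1--> {q0,q1,q3}  [seen]
{q0,q1,q3} --2--> {q0,q1,q2}  [seen]
{q0,q1,q2} --0--> {q0,q1,q2,q3}  [seen]
{q0,q1,q2} --1--> ∅  [seen]
{q0,q1,q2} --2--> {q0,q1}  [seen]
Reachable DFA states: {q0,q1}, {q0,q1,q2,q3}, ∅, {q0,q1,q3}, {q0,q1,q2}.
Accepting DFA states (contain an NFA accepting state): {q0,q1,q2,q3}, {q0,q1,q3}.

2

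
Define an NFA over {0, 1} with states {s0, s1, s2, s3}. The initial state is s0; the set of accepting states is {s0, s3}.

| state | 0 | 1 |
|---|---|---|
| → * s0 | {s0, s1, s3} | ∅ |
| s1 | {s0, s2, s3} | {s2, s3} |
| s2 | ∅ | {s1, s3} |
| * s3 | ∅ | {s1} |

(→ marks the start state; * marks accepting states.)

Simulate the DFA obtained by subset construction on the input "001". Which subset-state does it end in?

Start: {s0}.
δ(s0,0) = {s0, s1, s3}.
Union: {s0, s1, s3}.
After 0: {s0, s1, s3}.
δ(s0,0) = {s0, s1, s3}; δ(s1,0) = {s0, s2, s3}; δ(s3,0) = ∅.
Union: {s0, s1, s2, s3}.
After 0: {s0, s1, s2, s3}.
δ(s0,1) = ∅; δ(s1,1) = {s2, s3}; δ(s2,1) = {s1, s3}; δ(s3,1) = {s1}.
Union: {s1, s2, s3}.
After 1: {s1, s2, s3}.

{s1, s2, s3}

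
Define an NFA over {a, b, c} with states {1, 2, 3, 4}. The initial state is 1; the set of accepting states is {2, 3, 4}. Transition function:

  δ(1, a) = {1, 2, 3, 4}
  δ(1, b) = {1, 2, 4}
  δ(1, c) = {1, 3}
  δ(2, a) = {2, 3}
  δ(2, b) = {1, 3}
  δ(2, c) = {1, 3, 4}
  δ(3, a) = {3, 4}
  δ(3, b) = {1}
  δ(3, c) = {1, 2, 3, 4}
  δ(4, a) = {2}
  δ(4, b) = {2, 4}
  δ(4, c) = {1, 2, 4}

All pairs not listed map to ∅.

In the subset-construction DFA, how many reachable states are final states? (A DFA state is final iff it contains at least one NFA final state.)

3

Start state of the DFA: {1}.
{1} --a--> {1, 2, 3, 4}  [new]
{1} --b--> {1, 2, 4}  [new]
{1} --c--> {1, 3}  [new]
{1, 2, 3, 4} --a--> {1, 2, 3, 4}  [seen]
{1, 2, 3, 4} --b--> {1, 2, 3, 4}  [seen]
{1, 2, 3, 4} --c--> {1, 2, 3, 4}  [seen]
{1, 2, 4} --a--> {1, 2, 3, 4}  [seen]
{1, 2, 4} --b--> {1, 2, 3, 4}  [seen]
{1, 2, 4} --c--> {1, 2, 3, 4}  [seen]
{1, 3} --a--> {1, 2, 3, 4}  [seen]
{1, 3} --b--> {1, 2, 4}  [seen]
{1, 3} --c--> {1, 2, 3, 4}  [seen]
Reachable DFA states: {1}, {1, 2, 3, 4}, {1, 2, 4}, {1, 3}.
Accepting DFA states (contain an NFA accepting state): {1, 2, 3, 4}, {1, 2, 4}, {1, 3}.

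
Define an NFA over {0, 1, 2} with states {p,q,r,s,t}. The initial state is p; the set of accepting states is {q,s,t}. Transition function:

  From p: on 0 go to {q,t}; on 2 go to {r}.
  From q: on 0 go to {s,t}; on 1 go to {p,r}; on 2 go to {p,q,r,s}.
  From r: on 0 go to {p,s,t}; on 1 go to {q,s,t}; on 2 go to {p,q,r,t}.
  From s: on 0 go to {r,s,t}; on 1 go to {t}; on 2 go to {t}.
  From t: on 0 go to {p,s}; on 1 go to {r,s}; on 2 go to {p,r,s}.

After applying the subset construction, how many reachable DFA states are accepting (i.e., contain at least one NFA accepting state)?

Start state of the DFA: {p}.
{p} --0--> {q,t}  [new]
{p} --1--> ∅  [new]
{p} --2--> {r}  [new]
{q,t} --0--> {p,s,t}  [new]
{q,t} --1--> {p,r,s}  [new]
{q,t} --2--> {p,q,r,s}  [new]
∅ --0--> ∅  [seen]
∅ --1--> ∅  [seen]
∅ --2--> ∅  [seen]
{r} --0--> {p,s,t}  [seen]
{r} --1--> {q,s,t}  [new]
{r} --2--> {p,q,r,t}  [new]
{p,s,t} --0--> {p,q,r,s,t}  [new]
{p,s,t} --1--> {r,s,t}  [new]
{p,s,t} --2--> {p,r,s,t}  [new]
{p,r,s} --0--> {p,q,r,s,t}  [seen]
{p,r,s} --1--> {q,s,t}  [seen]
{p,r,s} --2--> {p,q,r,t}  [seen]
{p,q,r,s} --0--> {p,q,r,s,t}  [seen]
{p,q,r,s} --1--> {p,q,r,s,t}  [seen]
{p,q,r,s} --2--> {p,q,r,s,t}  [seen]
{q,s,t} --0--> {p,r,s,t}  [seen]
{q,s,t} --1--> {p,r,s,t}  [seen]
{q,s,t} --2--> {p,q,r,s,t}  [seen]
{p,q,r,t} --0--> {p,q,s,t}  [new]
{p,q,r,t} --1--> {p,q,r,s,t}  [seen]
{p,q,r,t} --2--> {p,q,r,s,t}  [seen]
{p,q,r,s,t} --0--> {p,q,r,s,t}  [seen]
{p,q,r,s,t} --1--> {p,q,r,s,t}  [seen]
{p,q,r,s,t} --2--> {p,q,r,s,t}  [seen]
{r,s,t} --0--> {p,r,s,t}  [seen]
{r,s,t} --1--> {q,r,s,t}  [new]
{r,s,t} --2--> {p,q,r,s,t}  [seen]
{p,r,s,t} --0--> {p,q,r,s,t}  [seen]
{p,r,s,t} --1--> {q,r,s,t}  [seen]
{p,r,s,t} --2--> {p,q,r,s,t}  [seen]
{p,q,s,t} --0--> {p,q,r,s,t}  [seen]
{p,q,s,t} --1--> {p,r,s,t}  [seen]
{p,q,s,t} --2--> {p,q,r,s,t}  [seen]
{q,r,s,t} --0--> {p,r,s,t}  [seen]
{q,r,s,t} --1--> {p,q,r,s,t}  [seen]
{q,r,s,t} --2--> {p,q,r,s,t}  [seen]
Reachable DFA states: {p}, {q,t}, ∅, {r}, {p,s,t}, {p,r,s}, {p,q,r,s}, {q,s,t}, {p,q,r,t}, {p,q,r,s,t}, {r,s,t}, {p,r,s,t}, {p,q,s,t}, {q,r,s,t}.
Accepting DFA states (contain an NFA accepting state): {q,t}, {p,s,t}, {p,r,s}, {p,q,r,s}, {q,s,t}, {p,q,r,t}, {p,q,r,s,t}, {r,s,t}, {p,r,s,t}, {p,q,s,t}, {q,r,s,t}.

11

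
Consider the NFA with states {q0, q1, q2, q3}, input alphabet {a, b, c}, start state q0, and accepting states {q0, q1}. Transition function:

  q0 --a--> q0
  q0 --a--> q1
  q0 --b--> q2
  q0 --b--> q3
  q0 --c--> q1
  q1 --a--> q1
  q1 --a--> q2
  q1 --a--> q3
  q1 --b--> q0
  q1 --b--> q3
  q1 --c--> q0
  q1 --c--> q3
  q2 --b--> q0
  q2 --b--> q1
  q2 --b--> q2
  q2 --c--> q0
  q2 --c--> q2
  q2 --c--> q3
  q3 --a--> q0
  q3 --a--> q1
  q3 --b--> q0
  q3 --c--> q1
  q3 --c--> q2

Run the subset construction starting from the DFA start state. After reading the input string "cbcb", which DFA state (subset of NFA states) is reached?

{q0, q1, q2, q3}

Start: {q0}.
δ(q0,c) = {q1}.
Union: {q1}.
After c: {q1}.
δ(q1,b) = {q0, q3}.
Union: {q0, q3}.
After b: {q0, q3}.
δ(q0,c) = {q1}; δ(q3,c) = {q1, q2}.
Union: {q1, q2}.
After c: {q1, q2}.
δ(q1,b) = {q0, q3}; δ(q2,b) = {q0, q1, q2}.
Union: {q0, q1, q2, q3}.
After b: {q0, q1, q2, q3}.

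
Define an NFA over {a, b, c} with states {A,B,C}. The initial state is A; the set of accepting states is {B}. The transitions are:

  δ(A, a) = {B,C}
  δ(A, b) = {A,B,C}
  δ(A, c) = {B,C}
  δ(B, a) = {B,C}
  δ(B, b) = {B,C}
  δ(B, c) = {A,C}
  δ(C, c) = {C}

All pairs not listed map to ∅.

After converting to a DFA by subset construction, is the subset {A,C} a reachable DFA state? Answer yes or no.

yes

Start state of the DFA: {A}.
{A} --a--> {B,C}  [new]
{A} --b--> {A,B,C}  [new]
{A} --c--> {B,C}  [seen]
{B,C} --a--> {B,C}  [seen]
{B,C} --b--> {B,C}  [seen]
{B,C} --c--> {A,C}  [new]
{A,B,C} --a--> {B,C}  [seen]
{A,B,C} --b--> {A,B,C}  [seen]
{A,B,C} --c--> {A,B,C}  [seen]
{A,C} --a--> {B,C}  [seen]
{A,C} --b--> {A,B,C}  [seen]
{A,C} --c--> {B,C}  [seen]
Reachable DFA states: {A}, {B,C}, {A,B,C}, {A,C}.
{A,C} is among them.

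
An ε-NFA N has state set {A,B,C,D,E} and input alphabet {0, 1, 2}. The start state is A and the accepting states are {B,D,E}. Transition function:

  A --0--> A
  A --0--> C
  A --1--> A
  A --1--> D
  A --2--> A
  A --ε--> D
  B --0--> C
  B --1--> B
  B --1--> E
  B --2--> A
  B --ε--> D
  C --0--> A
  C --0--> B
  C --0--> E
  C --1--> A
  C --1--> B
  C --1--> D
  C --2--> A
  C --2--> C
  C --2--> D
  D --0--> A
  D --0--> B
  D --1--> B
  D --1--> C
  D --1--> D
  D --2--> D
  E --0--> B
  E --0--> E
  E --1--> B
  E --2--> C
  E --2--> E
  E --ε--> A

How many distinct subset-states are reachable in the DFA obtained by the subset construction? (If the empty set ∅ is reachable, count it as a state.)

Start state of the DFA: {A,D} (ε-closure of the NFA start).
{A,D} --0--> {A,B,C,D}  [new]
{A,D} --1--> {A,B,C,D}  [seen]
{A,D} --2--> {A,D}  [seen]
{A,B,C,D} --0--> {A,B,C,D,E}  [new]
{A,B,C,D} --1--> {A,B,C,D,E}  [seen]
{A,B,C,D} --2--> {A,C,D}  [new]
{A,B,C,D,E} --0--> {A,B,C,D,E}  [seen]
{A,B,C,D,E} --1--> {A,B,C,D,E}  [seen]
{A,B,C,D,E} --2--> {A,C,D,E}  [new]
{A,C,D} --0--> {A,B,C,D,E}  [seen]
{A,C,D} --1--> {A,B,C,D}  [seen]
{A,C,D} --2--> {A,C,D}  [seen]
{A,C,D,E} --0--> {A,B,C,D,E}  [seen]
{A,C,D,E} --1--> {A,B,C,D}  [seen]
{A,C,D,E} --2--> {A,C,D,E}  [seen]
Reachable DFA states: {A,D}, {A,B,C,D}, {A,B,C,D,E}, {A,C,D}, {A,C,D,E}.

5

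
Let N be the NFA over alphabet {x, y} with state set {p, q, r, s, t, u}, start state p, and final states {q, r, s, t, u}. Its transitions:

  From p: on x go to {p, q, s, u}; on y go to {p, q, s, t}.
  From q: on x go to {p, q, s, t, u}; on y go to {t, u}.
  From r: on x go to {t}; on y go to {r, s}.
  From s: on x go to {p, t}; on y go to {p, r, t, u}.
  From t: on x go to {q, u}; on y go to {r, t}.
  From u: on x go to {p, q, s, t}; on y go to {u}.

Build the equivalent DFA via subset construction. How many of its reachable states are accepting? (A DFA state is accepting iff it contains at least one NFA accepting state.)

Start state of the DFA: {p}.
{p} --x--> {p, q, s, u}  [new]
{p} --y--> {p, q, s, t}  [new]
{p, q, s, u} --x--> {p, q, s, t, u}  [new]
{p, q, s, u} --y--> {p, q, r, s, t, u}  [new]
{p, q, s, t} --x--> {p, q, s, t, u}  [seen]
{p, q, s, t} --y--> {p, q, r, s, t, u}  [seen]
{p, q, s, t, u} --x--> {p, q, s, t, u}  [seen]
{p, q, s, t, u} --y--> {p, q, r, s, t, u}  [seen]
{p, q, r, s, t, u} --x--> {p, q, s, t, u}  [seen]
{p, q, r, s, t, u} --y--> {p, q, r, s, t, u}  [seen]
Reachable DFA states: {p}, {p, q, s, u}, {p, q, s, t}, {p, q, s, t, u}, {p, q, r, s, t, u}.
Accepting DFA states (contain an NFA accepting state): {p, q, s, u}, {p, q, s, t}, {p, q, s, t, u}, {p, q, r, s, t, u}.

4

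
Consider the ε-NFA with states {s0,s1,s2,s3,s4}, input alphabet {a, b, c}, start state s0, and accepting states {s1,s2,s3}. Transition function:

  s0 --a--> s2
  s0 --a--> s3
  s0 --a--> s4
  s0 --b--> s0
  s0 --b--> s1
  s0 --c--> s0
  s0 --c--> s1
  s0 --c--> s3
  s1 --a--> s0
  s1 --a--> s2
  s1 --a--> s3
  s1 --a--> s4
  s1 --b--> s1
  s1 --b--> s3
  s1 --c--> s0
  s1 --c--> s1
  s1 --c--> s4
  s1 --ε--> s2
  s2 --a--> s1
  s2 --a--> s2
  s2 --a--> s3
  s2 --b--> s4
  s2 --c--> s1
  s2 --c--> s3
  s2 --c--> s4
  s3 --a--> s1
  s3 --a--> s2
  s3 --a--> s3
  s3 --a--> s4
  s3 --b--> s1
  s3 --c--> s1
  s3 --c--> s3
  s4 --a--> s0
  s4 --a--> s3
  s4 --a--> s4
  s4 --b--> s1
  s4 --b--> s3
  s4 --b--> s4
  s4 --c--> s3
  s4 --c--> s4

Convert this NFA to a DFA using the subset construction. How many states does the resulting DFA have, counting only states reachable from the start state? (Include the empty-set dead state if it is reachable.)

Start state of the DFA: {s0} (ε-closure of the NFA start).
{s0} --a--> {s2,s3,s4}  [new]
{s0} --b--> {s0,s1,s2}  [new]
{s0} --c--> {s0,s1,s2,s3}  [new]
{s2,s3,s4} --a--> {s0,s1,s2,s3,s4}  [new]
{s2,s3,s4} --b--> {s1,s2,s3,s4}  [new]
{s2,s3,s4} --c--> {s1,s2,s3,s4}  [seen]
{s0,s1,s2} --a--> {s0,s1,s2,s3,s4}  [seen]
{s0,s1,s2} --b--> {s0,s1,s2,s3,s4}  [seen]
{s0,s1,s2} --c--> {s0,s1,s2,s3,s4}  [seen]
{s0,s1,s2,s3} --a--> {s0,s1,s2,s3,s4}  [seen]
{s0,s1,s2,s3} --b--> {s0,s1,s2,s3,s4}  [seen]
{s0,s1,s2,s3} --c--> {s0,s1,s2,s3,s4}  [seen]
{s0,s1,s2,s3,s4} --a--> {s0,s1,s2,s3,s4}  [seen]
{s0,s1,s2,s3,s4} --b--> {s0,s1,s2,s3,s4}  [seen]
{s0,s1,s2,s3,s4} --c--> {s0,s1,s2,s3,s4}  [seen]
{s1,s2,s3,s4} --a--> {s0,s1,s2,s3,s4}  [seen]
{s1,s2,s3,s4} --b--> {s1,s2,s3,s4}  [seen]
{s1,s2,s3,s4} --c--> {s0,s1,s2,s3,s4}  [seen]
Reachable DFA states: {s0}, {s2,s3,s4}, {s0,s1,s2}, {s0,s1,s2,s3}, {s0,s1,s2,s3,s4}, {s1,s2,s3,s4}.

6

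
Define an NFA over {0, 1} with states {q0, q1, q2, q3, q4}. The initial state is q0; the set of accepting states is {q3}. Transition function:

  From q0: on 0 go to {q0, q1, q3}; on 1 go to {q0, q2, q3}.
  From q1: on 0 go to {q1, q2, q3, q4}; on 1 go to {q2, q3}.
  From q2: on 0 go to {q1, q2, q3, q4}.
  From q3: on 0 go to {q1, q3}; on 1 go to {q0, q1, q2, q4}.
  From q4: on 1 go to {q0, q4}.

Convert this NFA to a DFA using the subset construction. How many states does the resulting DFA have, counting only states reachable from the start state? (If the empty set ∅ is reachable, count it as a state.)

Start state of the DFA: {q0}.
{q0} --0--> {q0, q1, q3}  [new]
{q0} --1--> {q0, q2, q3}  [new]
{q0, q1, q3} --0--> {q0, q1, q2, q3, q4}  [new]
{q0, q1, q3} --1--> {q0, q1, q2, q3, q4}  [seen]
{q0, q2, q3} --0--> {q0, q1, q2, q3, q4}  [seen]
{q0, q2, q3} --1--> {q0, q1, q2, q3, q4}  [seen]
{q0, q1, q2, q3, q4} --0--> {q0, q1, q2, q3, q4}  [seen]
{q0, q1, q2, q3, q4} --1--> {q0, q1, q2, q3, q4}  [seen]
Reachable DFA states: {q0}, {q0, q1, q3}, {q0, q2, q3}, {q0, q1, q2, q3, q4}.

4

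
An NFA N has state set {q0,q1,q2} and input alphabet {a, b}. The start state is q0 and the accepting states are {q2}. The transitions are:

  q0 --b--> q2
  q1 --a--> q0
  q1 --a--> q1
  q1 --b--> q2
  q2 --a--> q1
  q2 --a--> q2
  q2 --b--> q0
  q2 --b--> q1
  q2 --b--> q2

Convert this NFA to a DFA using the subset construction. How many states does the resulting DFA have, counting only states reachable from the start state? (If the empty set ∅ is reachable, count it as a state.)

5

Start state of the DFA: {q0}.
{q0} --a--> ∅  [new]
{q0} --b--> {q2}  [new]
∅ --a--> ∅  [seen]
∅ --b--> ∅  [seen]
{q2} --a--> {q1,q2}  [new]
{q2} --b--> {q0,q1,q2}  [new]
{q1,q2} --a--> {q0,q1,q2}  [seen]
{q1,q2} --b--> {q0,q1,q2}  [seen]
{q0,q1,q2} --a--> {q0,q1,q2}  [seen]
{q0,q1,q2} --b--> {q0,q1,q2}  [seen]
Reachable DFA states: {q0}, ∅, {q2}, {q1,q2}, {q0,q1,q2}.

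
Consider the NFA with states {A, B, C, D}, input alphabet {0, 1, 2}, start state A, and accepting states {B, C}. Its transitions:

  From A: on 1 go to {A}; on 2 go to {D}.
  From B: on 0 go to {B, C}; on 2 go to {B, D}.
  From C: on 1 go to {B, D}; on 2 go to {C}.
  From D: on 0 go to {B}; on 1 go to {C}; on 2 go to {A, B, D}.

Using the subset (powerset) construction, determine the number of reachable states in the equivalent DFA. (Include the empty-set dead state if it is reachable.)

Start state of the DFA: {A}.
{A} --0--> ∅  [new]
{A} --1--> {A}  [seen]
{A} --2--> {D}  [new]
∅ --0--> ∅  [seen]
∅ --1--> ∅  [seen]
∅ --2--> ∅  [seen]
{D} --0--> {B}  [new]
{D} --1--> {C}  [new]
{D} --2--> {A, B, D}  [new]
{B} --0--> {B, C}  [new]
{B} --1--> ∅  [seen]
{B} --2--> {B, D}  [new]
{C} --0--> ∅  [seen]
{C} --1--> {B, D}  [seen]
{C} --2--> {C}  [seen]
{A, B, D} --0--> {B, C}  [seen]
{A, B, D} --1--> {A, C}  [new]
{A, B, D} --2--> {A, B, D}  [seen]
{B, C} --0--> {B, C}  [seen]
{B, C} --1--> {B, D}  [seen]
{B, C} --2--> {B, C, D}  [new]
{B, D} --0--> {B, C}  [seen]
{B, D} --1--> {C}  [seen]
{B, D} --2--> {A, B, D}  [seen]
{A, C} --0--> ∅  [seen]
{A, C} --1--> {A, B, D}  [seen]
{A, C} --2--> {C, D}  [new]
{B, C, D} --0--> {B, C}  [seen]
{B, C, D} --1--> {B, C, D}  [seen]
{B, C, D} --2--> {A, B, C, D}  [new]
{C, D} --0--> {B}  [seen]
{C, D} --1--> {B, C, D}  [seen]
{C, D} --2--> {A, B, C, D}  [seen]
{A, B, C, D} --0--> {B, C}  [seen]
{A, B, C, D} --1--> {A, B, C, D}  [seen]
{A, B, C, D} --2--> {A, B, C, D}  [seen]
Reachable DFA states: {A}, ∅, {D}, {B}, {C}, {A, B, D}, {B, C}, {B, D}, {A, C}, {B, C, D}, {C, D}, {A, B, C, D}.

12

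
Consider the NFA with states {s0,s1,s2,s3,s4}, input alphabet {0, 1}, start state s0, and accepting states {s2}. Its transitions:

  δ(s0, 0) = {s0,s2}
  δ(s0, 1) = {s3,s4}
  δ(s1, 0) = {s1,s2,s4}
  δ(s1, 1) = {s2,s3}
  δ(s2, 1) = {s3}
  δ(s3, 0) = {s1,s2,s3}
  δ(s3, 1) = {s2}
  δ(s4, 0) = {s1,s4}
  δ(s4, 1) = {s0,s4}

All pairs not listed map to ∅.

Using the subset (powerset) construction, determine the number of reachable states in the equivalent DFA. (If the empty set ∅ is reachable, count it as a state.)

9

Start state of the DFA: {s0}.
{s0} --0--> {s0,s2}  [new]
{s0} --1--> {s3,s4}  [new]
{s0,s2} --0--> {s0,s2}  [seen]
{s0,s2} --1--> {s3,s4}  [seen]
{s3,s4} --0--> {s1,s2,s3,s4}  [new]
{s3,s4} --1--> {s0,s2,s4}  [new]
{s1,s2,s3,s4} --0--> {s1,s2,s3,s4}  [seen]
{s1,s2,s3,s4} --1--> {s0,s2,s3,s4}  [new]
{s0,s2,s4} --0--> {s0,s1,s2,s4}  [new]
{s0,s2,s4} --1--> {s0,s3,s4}  [new]
{s0,s2,s3,s4} --0--> {s0,s1,s2,s3,s4}  [new]
{s0,s2,s3,s4} --1--> {s0,s2,s3,s4}  [seen]
{s0,s1,s2,s4} --0--> {s0,s1,s2,s4}  [seen]
{s0,s1,s2,s4} --1--> {s0,s2,s3,s4}  [seen]
{s0,s3,s4} --0--> {s0,s1,s2,s3,s4}  [seen]
{s0,s3,s4} --1--> {s0,s2,s3,s4}  [seen]
{s0,s1,s2,s3,s4} --0--> {s0,s1,s2,s3,s4}  [seen]
{s0,s1,s2,s3,s4} --1--> {s0,s2,s3,s4}  [seen]
Reachable DFA states: {s0}, {s0,s2}, {s3,s4}, {s1,s2,s3,s4}, {s0,s2,s4}, {s0,s2,s3,s4}, {s0,s1,s2,s4}, {s0,s3,s4}, {s0,s1,s2,s3,s4}.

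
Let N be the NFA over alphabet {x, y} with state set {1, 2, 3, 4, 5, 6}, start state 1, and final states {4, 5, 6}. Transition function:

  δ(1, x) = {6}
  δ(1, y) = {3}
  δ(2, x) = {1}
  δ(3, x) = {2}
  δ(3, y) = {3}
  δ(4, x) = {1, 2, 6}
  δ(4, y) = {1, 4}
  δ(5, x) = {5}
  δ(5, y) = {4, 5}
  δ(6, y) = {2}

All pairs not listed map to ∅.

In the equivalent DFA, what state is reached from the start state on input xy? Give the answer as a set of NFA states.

{2}

Start: {1}.
δ(1,x) = {6}.
Union: {6}.
After x: {6}.
δ(6,y) = {2}.
Union: {2}.
After y: {2}.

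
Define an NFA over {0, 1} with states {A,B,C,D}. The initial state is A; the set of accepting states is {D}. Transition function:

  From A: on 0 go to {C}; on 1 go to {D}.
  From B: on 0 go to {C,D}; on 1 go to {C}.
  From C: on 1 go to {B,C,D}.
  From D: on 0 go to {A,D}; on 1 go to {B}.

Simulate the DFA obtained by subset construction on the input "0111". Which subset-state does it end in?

{B,C,D}

Start: {A}.
δ(A,0) = {C}.
Union: {C}.
After 0: {C}.
δ(C,1) = {B,C,D}.
Union: {B,C,D}.
After 1: {B,C,D}.
δ(B,1) = {C}; δ(C,1) = {B,C,D}; δ(D,1) = {B}.
Union: {B,C,D}.
After 1: {B,C,D}.
δ(B,1) = {C}; δ(C,1) = {B,C,D}; δ(D,1) = {B}.
Union: {B,C,D}.
After 1: {B,C,D}.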